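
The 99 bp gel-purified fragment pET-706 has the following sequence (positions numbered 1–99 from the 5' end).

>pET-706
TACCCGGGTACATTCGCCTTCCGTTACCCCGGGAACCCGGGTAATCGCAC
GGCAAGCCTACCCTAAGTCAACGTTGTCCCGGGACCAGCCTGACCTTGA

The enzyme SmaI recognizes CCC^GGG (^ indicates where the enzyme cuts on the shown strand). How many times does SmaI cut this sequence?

CCCGGG occurs starting at positions 3, 28, 36, 78.
SmaI cuts at 4 sites.

4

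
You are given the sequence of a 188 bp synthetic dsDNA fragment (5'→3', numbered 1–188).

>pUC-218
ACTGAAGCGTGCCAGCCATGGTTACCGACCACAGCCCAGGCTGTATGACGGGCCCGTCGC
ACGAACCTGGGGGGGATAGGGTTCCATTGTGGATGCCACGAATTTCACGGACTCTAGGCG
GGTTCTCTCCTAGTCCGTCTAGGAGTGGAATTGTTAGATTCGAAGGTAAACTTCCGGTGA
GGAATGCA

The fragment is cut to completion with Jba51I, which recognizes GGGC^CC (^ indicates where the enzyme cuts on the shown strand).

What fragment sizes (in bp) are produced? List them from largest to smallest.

The Jba51I site (GGGCCC) starts at position 50.
Jba51I cuts after base 4 of each site, so after position 53.
Linear molecule, 1 cut → 2 fragments:
  1–53 → 53 bp
  54–188 → 135 bp
Sorted largest to smallest: 135, 53 bp.

135, 53 bp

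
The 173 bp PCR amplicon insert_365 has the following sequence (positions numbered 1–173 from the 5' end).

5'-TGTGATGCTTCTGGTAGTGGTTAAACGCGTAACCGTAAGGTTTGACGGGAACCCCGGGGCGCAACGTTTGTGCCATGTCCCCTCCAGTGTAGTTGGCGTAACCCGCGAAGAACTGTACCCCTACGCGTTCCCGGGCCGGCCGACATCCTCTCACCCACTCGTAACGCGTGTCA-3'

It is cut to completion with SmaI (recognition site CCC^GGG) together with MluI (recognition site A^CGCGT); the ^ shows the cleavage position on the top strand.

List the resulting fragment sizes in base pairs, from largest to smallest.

68, 32, 30, 25, 9, 9 bp

SmaI sites (CCCGGG) start at positions 53, 130.
SmaI cuts after base 3 of each site, so after positions 55, 132.
MluI sites (ACGCGT) start at positions 25, 123, 164.
MluI cuts after the first base of each site, so after positions 25, 123, 164.
Combined cut positions: 25, 55, 123, 132, 164.
Linear molecule, 5 cuts → 6 fragments:
  1–25 → 25 bp
  26–55 → 30 bp
  56–123 → 68 bp
  124–132 → 9 bp
  133–164 → 32 bp
  165–173 → 9 bp
Sorted largest to smallest: 68, 32, 30, 25, 9, 9 bp.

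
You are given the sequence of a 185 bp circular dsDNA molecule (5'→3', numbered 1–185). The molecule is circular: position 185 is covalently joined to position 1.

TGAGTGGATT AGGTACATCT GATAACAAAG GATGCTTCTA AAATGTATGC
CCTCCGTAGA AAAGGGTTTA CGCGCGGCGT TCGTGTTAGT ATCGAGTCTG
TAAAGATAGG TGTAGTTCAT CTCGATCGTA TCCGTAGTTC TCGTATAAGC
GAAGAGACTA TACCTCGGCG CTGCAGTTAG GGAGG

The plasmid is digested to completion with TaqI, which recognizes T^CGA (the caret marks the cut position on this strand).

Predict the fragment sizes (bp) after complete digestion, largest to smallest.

TaqI sites (TCGA) start at positions 92, 122.
TaqI cuts after the first base of each site, so after positions 92, 122.
Circular molecule, 2 cuts → 2 fragments:
  93–122 → 30 bp
  123–185 then 1–92 → 63 + 92 = 155 bp
Sorted largest to smallest: 155, 30 bp.

155, 30 bp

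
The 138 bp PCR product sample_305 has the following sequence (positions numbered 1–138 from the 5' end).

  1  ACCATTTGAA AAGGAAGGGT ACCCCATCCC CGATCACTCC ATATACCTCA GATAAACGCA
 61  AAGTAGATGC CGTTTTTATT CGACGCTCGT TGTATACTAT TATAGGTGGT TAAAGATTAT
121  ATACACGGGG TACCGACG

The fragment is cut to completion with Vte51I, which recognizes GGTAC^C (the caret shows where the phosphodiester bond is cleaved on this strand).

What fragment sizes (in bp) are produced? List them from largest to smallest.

Vte51I sites (GGTACC) start at positions 18, 129.
Vte51I cuts after base 5 of each site (before the last base), so after positions 22, 133.
Linear molecule, 2 cuts → 3 fragments:
  1–22 → 22 bp
  23–133 → 111 bp
  134–138 → 5 bp
Sorted largest to smallest: 111, 22, 5 bp.

111, 22, 5 bp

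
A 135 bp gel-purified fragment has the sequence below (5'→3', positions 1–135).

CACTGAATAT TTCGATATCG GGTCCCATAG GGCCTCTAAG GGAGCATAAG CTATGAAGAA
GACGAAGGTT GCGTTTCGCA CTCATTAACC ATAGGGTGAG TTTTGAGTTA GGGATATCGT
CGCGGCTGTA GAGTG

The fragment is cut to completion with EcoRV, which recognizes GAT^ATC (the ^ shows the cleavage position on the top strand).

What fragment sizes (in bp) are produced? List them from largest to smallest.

99, 20, 16 bp

EcoRV sites (GATATC) start at positions 14, 113.
EcoRV cuts after base 3 of each site, so after positions 16, 115.
Linear molecule, 2 cuts → 3 fragments:
  1–16 → 16 bp
  17–115 → 99 bp
  116–135 → 20 bp
Sorted largest to smallest: 99, 20, 16 bp.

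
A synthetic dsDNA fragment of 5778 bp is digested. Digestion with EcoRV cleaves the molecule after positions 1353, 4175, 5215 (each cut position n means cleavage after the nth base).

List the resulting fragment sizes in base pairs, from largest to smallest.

2822, 1353, 1040, 563 bp

Linear molecule, 3 cuts → 4 fragments:
  1353 − 0 = 1353 bp
  4175 − 1353 = 2822 bp
  5215 − 4175 = 1040 bp
  5778 − 5215 = 563 bp
Sorted largest to smallest: 2822, 1353, 1040, 563 bp.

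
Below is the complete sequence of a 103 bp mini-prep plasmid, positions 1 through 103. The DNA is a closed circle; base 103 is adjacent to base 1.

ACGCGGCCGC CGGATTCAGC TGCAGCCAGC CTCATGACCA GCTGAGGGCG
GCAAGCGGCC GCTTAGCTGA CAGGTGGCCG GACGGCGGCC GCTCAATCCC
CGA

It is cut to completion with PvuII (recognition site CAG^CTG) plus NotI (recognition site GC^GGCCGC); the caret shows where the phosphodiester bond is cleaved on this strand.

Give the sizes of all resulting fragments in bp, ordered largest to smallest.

30, 22, 21, 15, 15 bp

PvuII sites (CAGCTG) start at positions 17, 39.
PvuII cuts after base 3 of each site, so after positions 19, 41.
NotI sites (GCGGCCGC) start at positions 3, 55, 85.
NotI cuts after base 2 of each site, so after positions 4, 56, 86.
Combined cut positions: 4, 19, 41, 56, 86.
Circular molecule, 5 cuts → 5 fragments:
  5–19 → 15 bp
  20–41 → 22 bp
  42–56 → 15 bp
  57–86 → 30 bp
  87–103 then 1–4 → 17 + 4 = 21 bp
Sorted largest to smallest: 30, 22, 21, 15, 15 bp.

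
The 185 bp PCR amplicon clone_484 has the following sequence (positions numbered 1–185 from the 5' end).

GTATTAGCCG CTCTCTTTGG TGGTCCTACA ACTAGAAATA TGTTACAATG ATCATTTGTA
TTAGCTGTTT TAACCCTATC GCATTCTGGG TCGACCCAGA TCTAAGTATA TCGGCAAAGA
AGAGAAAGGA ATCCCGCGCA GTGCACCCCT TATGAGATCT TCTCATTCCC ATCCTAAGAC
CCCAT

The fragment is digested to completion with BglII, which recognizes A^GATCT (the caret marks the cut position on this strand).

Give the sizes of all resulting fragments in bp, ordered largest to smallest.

98, 57, 30 bp

BglII sites (AGATCT) start at positions 98, 155.
BglII cuts after the first base of each site, so after positions 98, 155.
Linear molecule, 2 cuts → 3 fragments:
  1–98 → 98 bp
  99–155 → 57 bp
  156–185 → 30 bp
Sorted largest to smallest: 98, 57, 30 bp.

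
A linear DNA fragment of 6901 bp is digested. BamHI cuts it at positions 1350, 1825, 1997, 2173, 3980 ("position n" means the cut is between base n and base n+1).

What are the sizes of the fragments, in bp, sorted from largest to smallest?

2921, 1807, 1350, 475, 176, 172 bp

Linear molecule, 5 cuts → 6 fragments:
  1350 − 0 = 1350 bp
  1825 − 1350 = 475 bp
  1997 − 1825 = 172 bp
  2173 − 1997 = 176 bp
  3980 − 2173 = 1807 bp
  6901 − 3980 = 2921 bp
Sorted largest to smallest: 2921, 1807, 1350, 475, 176, 172 bp.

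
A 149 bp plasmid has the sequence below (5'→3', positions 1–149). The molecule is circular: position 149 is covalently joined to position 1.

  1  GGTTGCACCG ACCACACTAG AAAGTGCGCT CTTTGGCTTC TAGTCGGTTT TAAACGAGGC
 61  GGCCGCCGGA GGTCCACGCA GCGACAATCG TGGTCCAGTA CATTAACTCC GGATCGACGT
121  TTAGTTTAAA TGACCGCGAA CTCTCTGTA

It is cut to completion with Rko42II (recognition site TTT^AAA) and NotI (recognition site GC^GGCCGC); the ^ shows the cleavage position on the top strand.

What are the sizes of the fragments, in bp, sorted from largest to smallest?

Rko42II sites (TTTAAA) start at positions 49, 125.
Rko42II cuts after base 3 of each site, so after positions 51, 127.
The NotI site (GCGGCCGC) starts at position 59.
NotI cuts after base 2 of each site, so after position 60.
Combined cut positions: 51, 60, 127.
Circular molecule, 3 cuts → 3 fragments:
  52–60 → 9 bp
  61–127 → 67 bp
  128–149 then 1–51 → 22 + 51 = 73 bp
Sorted largest to smallest: 73, 67, 9 bp.

73, 67, 9 bp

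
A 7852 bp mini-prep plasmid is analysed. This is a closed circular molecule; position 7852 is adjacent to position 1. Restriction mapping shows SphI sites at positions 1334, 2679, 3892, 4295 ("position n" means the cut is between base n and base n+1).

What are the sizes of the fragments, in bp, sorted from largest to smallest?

4891, 1345, 1213, 403 bp

Circular molecule, 4 cuts → 4 fragments:
  2679 − 1334 = 1345 bp
  3892 − 2679 = 1213 bp
  4295 − 3892 = 403 bp
  wrap: 7852 − 4295 + 1334 = 4891 bp
Sorted largest to smallest: 4891, 1345, 1213, 403 bp.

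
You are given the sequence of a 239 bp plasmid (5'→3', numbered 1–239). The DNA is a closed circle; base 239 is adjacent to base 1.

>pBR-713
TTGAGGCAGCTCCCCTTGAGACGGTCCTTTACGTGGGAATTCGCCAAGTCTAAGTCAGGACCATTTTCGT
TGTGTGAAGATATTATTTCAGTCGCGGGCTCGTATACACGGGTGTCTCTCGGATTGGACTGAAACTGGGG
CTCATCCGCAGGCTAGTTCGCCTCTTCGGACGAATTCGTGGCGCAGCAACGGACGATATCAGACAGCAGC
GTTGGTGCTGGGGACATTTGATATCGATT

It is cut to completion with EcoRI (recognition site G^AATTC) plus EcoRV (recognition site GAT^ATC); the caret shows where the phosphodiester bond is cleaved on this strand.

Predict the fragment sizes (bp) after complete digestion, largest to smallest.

135, 44, 35, 25 bp

EcoRI sites (GAATTC) start at positions 37, 172.
EcoRI cuts after the first base of each site, so after positions 37, 172.
EcoRV sites (GATATC) start at positions 195, 230.
EcoRV cuts after base 3 of each site, so after positions 197, 232.
Combined cut positions: 37, 172, 197, 232.
Circular molecule, 4 cuts → 4 fragments:
  38–172 → 135 bp
  173–197 → 25 bp
  198–232 → 35 bp
  233–239 then 1–37 → 7 + 37 = 44 bp
Sorted largest to smallest: 135, 44, 35, 25 bp.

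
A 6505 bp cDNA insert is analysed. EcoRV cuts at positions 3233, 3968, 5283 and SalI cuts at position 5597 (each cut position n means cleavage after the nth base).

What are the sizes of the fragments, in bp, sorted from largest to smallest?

3233, 1315, 908, 735, 314 bp

Combined cut positions (sorted): 3233, 3968, 5283, 5597.
Linear molecule, 4 cuts → 5 fragments:
  3233 − 0 = 3233 bp
  3968 − 3233 = 735 bp
  5283 − 3968 = 1315 bp
  5597 − 5283 = 314 bp
  6505 − 5597 = 908 bp
Sorted largest to smallest: 3233, 1315, 908, 735, 314 bp.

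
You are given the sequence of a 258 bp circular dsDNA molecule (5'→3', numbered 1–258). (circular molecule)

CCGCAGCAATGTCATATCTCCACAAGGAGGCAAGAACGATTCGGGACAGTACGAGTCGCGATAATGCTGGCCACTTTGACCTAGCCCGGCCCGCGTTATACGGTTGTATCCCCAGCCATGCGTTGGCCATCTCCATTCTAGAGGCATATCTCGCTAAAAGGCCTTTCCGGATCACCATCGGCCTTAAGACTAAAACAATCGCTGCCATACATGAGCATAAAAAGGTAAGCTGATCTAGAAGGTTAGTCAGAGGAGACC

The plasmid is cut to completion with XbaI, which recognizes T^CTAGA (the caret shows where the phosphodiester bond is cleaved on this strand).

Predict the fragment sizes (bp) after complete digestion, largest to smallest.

XbaI sites (TCTAGA) start at positions 137, 234.
XbaI cuts after the first base of each site, so after positions 137, 234.
Circular molecule, 2 cuts → 2 fragments:
  138–234 → 97 bp
  235–258 then 1–137 → 24 + 137 = 161 bp
Sorted largest to smallest: 161, 97 bp.

161, 97 bp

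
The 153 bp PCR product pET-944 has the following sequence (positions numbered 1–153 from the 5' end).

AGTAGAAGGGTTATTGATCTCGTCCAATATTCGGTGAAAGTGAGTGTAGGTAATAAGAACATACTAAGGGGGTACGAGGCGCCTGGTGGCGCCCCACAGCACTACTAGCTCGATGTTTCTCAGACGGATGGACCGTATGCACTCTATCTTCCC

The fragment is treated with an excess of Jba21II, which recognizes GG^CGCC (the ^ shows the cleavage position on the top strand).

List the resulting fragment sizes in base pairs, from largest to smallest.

Jba21II sites (GGCGCC) start at positions 78, 88.
Jba21II cuts after base 2 of each site, so after positions 79, 89.
Linear molecule, 2 cuts → 3 fragments:
  1–79 → 79 bp
  80–89 → 10 bp
  90–153 → 64 bp
Sorted largest to smallest: 79, 64, 10 bp.

79, 64, 10 bp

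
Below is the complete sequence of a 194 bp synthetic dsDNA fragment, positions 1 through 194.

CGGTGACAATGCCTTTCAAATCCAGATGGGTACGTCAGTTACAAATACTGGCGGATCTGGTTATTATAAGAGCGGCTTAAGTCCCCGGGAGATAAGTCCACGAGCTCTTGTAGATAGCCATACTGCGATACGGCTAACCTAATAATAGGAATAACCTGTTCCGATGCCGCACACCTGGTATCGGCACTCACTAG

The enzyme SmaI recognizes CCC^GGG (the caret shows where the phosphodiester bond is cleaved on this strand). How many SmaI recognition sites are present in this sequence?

CCCGGG occurs starting at position 84.
SmaI cuts at 1 site.

1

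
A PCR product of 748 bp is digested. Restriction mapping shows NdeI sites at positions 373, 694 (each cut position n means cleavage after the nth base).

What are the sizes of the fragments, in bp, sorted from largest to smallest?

373, 321, 54 bp

Linear molecule, 2 cuts → 3 fragments:
  373 − 0 = 373 bp
  694 − 373 = 321 bp
  748 − 694 = 54 bp
Sorted largest to smallest: 373, 321, 54 bp.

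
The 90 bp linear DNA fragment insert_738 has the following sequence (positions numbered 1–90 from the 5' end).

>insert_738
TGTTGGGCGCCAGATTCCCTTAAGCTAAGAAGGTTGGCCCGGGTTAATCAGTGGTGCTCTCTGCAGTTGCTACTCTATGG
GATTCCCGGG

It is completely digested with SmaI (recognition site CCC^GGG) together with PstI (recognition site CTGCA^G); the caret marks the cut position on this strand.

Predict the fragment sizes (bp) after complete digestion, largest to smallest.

40, 25, 22, 3 bp

SmaI sites (CCCGGG) start at positions 38, 85.
SmaI cuts after base 3 of each site, so after positions 40, 87.
The PstI site (CTGCAG) starts at position 61.
PstI cuts after base 5 of each site (before the last base), so after position 65.
Combined cut positions: 40, 65, 87.
Linear molecule, 3 cuts → 4 fragments:
  1–40 → 40 bp
  41–65 → 25 bp
  66–87 → 22 bp
  88–90 → 3 bp
Sorted largest to smallest: 40, 25, 22, 3 bp.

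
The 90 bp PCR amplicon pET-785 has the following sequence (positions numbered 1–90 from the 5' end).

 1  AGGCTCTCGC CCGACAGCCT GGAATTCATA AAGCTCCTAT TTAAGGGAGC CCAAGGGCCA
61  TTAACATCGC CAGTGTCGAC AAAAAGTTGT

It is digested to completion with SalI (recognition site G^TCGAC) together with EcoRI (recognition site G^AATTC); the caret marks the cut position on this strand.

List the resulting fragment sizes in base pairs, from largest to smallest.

53, 22, 15 bp

The SalI site (GTCGAC) starts at position 75.
SalI cuts after the first base of each site, so after position 75.
The EcoRI site (GAATTC) starts at position 22.
EcoRI cuts after the first base of each site, so after position 22.
Combined cut positions: 22, 75.
Linear molecule, 2 cuts → 3 fragments:
  1–22 → 22 bp
  23–75 → 53 bp
  76–90 → 15 bp
Sorted largest to smallest: 53, 22, 15 bp.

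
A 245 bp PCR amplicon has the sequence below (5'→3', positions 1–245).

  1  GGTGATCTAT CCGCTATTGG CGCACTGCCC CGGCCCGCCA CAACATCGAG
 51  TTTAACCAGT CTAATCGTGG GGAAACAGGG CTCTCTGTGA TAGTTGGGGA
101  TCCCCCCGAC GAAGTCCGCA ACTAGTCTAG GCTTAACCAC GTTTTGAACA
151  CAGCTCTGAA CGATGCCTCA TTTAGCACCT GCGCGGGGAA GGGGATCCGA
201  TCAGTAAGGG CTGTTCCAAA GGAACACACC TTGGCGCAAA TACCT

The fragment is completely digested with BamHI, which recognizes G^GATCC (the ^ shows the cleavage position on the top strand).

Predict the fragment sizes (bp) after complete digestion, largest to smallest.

98, 95, 52 bp

BamHI sites (GGATCC) start at positions 98, 193.
BamHI cuts after the first base of each site, so after positions 98, 193.
Linear molecule, 2 cuts → 3 fragments:
  1–98 → 98 bp
  99–193 → 95 bp
  194–245 → 52 bp
Sorted largest to smallest: 98, 95, 52 bp.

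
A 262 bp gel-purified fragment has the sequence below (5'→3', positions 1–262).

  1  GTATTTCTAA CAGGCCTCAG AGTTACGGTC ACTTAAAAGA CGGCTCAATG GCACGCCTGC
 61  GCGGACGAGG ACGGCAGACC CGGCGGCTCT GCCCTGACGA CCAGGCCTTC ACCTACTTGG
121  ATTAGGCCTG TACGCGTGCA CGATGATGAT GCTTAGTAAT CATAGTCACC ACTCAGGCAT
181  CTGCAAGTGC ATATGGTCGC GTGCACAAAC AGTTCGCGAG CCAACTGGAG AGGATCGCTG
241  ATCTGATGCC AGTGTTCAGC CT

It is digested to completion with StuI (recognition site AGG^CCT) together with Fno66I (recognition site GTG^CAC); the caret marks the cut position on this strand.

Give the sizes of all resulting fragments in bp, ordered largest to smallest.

91, 65, 59, 21, 14, 12 bp

StuI sites (AGGCCT) start at positions 12, 103, 124.
StuI cuts after base 3 of each site, so after positions 14, 105, 126.
Fno66I sites (GTGCAC) start at positions 136, 201.
Fno66I cuts after base 3 of each site, so after positions 138, 203.
Combined cut positions: 14, 105, 126, 138, 203.
Linear molecule, 5 cuts → 6 fragments:
  1–14 → 14 bp
  15–105 → 91 bp
  106–126 → 21 bp
  127–138 → 12 bp
  139–203 → 65 bp
  204–262 → 59 bp
Sorted largest to smallest: 91, 65, 59, 21, 14, 12 bp.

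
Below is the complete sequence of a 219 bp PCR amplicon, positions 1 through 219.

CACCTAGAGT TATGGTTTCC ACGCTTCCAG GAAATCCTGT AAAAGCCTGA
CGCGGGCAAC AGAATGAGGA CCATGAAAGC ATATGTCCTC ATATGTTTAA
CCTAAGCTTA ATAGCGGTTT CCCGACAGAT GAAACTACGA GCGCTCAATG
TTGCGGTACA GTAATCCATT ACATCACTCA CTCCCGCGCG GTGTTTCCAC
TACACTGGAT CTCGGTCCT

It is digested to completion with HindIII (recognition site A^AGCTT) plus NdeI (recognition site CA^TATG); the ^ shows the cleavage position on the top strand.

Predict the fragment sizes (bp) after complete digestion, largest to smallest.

The HindIII site (AAGCTT) starts at position 104.
HindIII cuts after the first base of each site, so after position 104.
NdeI sites (CATATG) start at positions 80, 90.
NdeI cuts after base 2 of each site, so after positions 81, 91.
Combined cut positions: 81, 91, 104.
Linear molecule, 3 cuts → 4 fragments:
  1–81 → 81 bp
  82–91 → 10 bp
  92–104 → 13 bp
  105–219 → 115 bp
Sorted largest to smallest: 115, 81, 13, 10 bp.

115, 81, 13, 10 bp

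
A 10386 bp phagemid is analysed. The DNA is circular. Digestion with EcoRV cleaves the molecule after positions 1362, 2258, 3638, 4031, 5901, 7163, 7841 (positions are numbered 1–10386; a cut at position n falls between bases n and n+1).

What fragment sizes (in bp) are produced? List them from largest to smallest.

3907, 1870, 1380, 1262, 896, 678, 393 bp

Circular molecule, 7 cuts → 7 fragments:
  2258 − 1362 = 896 bp
  3638 − 2258 = 1380 bp
  4031 − 3638 = 393 bp
  5901 − 4031 = 1870 bp
  7163 − 5901 = 1262 bp
  7841 − 7163 = 678 bp
  wrap: 10386 − 7841 + 1362 = 3907 bp
Sorted largest to smallest: 3907, 1870, 1380, 1262, 896, 678, 393 bp.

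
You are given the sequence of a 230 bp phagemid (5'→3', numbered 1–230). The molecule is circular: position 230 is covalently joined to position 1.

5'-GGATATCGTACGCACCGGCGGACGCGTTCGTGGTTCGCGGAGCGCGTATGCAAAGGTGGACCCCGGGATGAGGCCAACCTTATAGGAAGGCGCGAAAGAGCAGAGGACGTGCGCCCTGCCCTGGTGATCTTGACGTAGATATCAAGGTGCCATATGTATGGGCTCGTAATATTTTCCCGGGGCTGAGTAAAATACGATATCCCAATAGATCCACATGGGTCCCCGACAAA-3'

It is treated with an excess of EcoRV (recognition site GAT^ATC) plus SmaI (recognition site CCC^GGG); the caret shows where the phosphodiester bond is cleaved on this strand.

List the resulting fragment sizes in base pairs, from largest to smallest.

EcoRV sites (GATATC) start at positions 2, 138, 196.
EcoRV cuts after base 3 of each site, so after positions 4, 140, 198.
SmaI sites (CCCGGG) start at positions 62, 176.
SmaI cuts after base 3 of each site, so after positions 64, 178.
Combined cut positions: 4, 64, 140, 178, 198.
Circular molecule, 5 cuts → 5 fragments:
  5–64 → 60 bp
  65–140 → 76 bp
  141–178 → 38 bp
  179–198 → 20 bp
  199–230 then 1–4 → 32 + 4 = 36 bp
Sorted largest to smallest: 76, 60, 38, 36, 20 bp.

76, 60, 38, 36, 20 bp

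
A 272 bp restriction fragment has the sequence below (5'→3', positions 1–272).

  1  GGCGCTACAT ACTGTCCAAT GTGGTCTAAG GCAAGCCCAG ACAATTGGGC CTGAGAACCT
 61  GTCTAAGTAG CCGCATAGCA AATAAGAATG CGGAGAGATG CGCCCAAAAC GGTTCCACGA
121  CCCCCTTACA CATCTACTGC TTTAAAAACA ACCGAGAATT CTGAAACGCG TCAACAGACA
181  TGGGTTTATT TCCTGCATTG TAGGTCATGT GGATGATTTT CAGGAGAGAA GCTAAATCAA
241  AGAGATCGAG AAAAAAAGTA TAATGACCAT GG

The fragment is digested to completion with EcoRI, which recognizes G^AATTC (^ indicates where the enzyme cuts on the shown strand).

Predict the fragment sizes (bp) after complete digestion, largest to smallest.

156, 116 bp

The EcoRI site (GAATTC) starts at position 156.
EcoRI cuts after the first base of each site, so after position 156.
Linear molecule, 1 cut → 2 fragments:
  1–156 → 156 bp
  157–272 → 116 bp
Sorted largest to smallest: 156, 116 bp.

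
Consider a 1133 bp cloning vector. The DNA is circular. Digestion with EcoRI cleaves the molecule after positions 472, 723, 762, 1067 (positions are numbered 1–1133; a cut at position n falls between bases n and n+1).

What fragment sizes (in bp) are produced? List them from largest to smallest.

538, 305, 251, 39 bp

Circular molecule, 4 cuts → 4 fragments:
  723 − 472 = 251 bp
  762 − 723 = 39 bp
  1067 − 762 = 305 bp
  wrap: 1133 − 1067 + 472 = 538 bp
Sorted largest to smallest: 538, 305, 251, 39 bp.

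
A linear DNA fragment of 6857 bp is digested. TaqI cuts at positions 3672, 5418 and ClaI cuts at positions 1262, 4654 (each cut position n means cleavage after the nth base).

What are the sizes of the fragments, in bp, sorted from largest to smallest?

Combined cut positions (sorted): 1262, 3672, 4654, 5418.
Linear molecule, 4 cuts → 5 fragments:
  1262 − 0 = 1262 bp
  3672 − 1262 = 2410 bp
  4654 − 3672 = 982 bp
  5418 − 4654 = 764 bp
  6857 − 5418 = 1439 bp
Sorted largest to smallest: 2410, 1439, 1262, 982, 764 bp.

2410, 1439, 1262, 982, 764 bp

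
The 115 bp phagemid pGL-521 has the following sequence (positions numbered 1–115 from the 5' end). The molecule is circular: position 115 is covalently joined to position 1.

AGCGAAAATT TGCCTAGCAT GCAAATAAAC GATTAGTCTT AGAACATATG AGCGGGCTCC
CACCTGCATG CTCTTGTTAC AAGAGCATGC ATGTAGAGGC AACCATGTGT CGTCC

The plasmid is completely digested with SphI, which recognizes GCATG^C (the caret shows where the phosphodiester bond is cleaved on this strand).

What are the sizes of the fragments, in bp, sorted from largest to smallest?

49, 47, 19 bp

SphI sites (GCATGC) start at positions 17, 66, 85.
SphI cuts after base 5 of each site (before the last base), so after positions 21, 70, 89.
Circular molecule, 3 cuts → 3 fragments:
  22–70 → 49 bp
  71–89 → 19 bp
  90–115 then 1–21 → 26 + 21 = 47 bp
Sorted largest to smallest: 49, 47, 19 bp.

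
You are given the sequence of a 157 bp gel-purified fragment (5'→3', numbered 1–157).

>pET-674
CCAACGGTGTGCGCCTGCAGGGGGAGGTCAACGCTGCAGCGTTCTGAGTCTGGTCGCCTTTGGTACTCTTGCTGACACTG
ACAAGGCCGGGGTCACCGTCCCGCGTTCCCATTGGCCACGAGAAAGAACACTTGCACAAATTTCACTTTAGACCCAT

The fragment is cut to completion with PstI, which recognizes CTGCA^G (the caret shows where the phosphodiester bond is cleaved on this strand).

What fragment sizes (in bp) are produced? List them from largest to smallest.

PstI sites (CTGCAG) start at positions 15, 34.
PstI cuts after base 5 of each site (before the last base), so after positions 19, 38.
Linear molecule, 2 cuts → 3 fragments:
  1–19 → 19 bp
  20–38 → 19 bp
  39–157 → 119 bp
Sorted largest to smallest: 119, 19, 19 bp.

119, 19, 19 bp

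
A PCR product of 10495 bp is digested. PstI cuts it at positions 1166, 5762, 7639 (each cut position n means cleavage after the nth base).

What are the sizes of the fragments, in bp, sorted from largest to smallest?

Linear molecule, 3 cuts → 4 fragments:
  1166 − 0 = 1166 bp
  5762 − 1166 = 4596 bp
  7639 − 5762 = 1877 bp
  10495 − 7639 = 2856 bp
Sorted largest to smallest: 4596, 2856, 1877, 1166 bp.

4596, 2856, 1877, 1166 bp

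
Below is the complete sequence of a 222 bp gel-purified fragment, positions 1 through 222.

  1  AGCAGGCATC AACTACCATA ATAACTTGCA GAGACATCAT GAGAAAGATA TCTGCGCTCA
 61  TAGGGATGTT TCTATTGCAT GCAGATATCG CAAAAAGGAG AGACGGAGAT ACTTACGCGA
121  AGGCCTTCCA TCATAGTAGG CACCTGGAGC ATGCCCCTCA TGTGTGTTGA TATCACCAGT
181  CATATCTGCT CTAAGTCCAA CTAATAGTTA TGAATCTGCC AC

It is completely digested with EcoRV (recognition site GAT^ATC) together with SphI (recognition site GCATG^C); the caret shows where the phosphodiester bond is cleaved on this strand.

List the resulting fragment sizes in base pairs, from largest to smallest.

67, 51, 49, 32, 18, 5 bp

EcoRV sites (GATATC) start at positions 47, 84, 169.
EcoRV cuts after base 3 of each site, so after positions 49, 86, 171.
SphI sites (GCATGC) start at positions 77, 149.
SphI cuts after base 5 of each site (before the last base), so after positions 81, 153.
Combined cut positions: 49, 81, 86, 153, 171.
Linear molecule, 5 cuts → 6 fragments:
  1–49 → 49 bp
  50–81 → 32 bp
  82–86 → 5 bp
  87–153 → 67 bp
  154–171 → 18 bp
  172–222 → 51 bp
Sorted largest to smallest: 67, 51, 49, 32, 18, 5 bp.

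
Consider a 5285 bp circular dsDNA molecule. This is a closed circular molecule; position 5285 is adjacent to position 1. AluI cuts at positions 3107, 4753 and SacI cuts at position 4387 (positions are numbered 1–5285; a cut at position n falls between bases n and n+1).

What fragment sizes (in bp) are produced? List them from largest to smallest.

3639, 1280, 366 bp

Combined cut positions (sorted): 3107, 4387, 4753.
Circular molecule, 3 cuts → 3 fragments:
  4387 − 3107 = 1280 bp
  4753 − 4387 = 366 bp
  wrap: 5285 − 4753 + 3107 = 3639 bp
Sorted largest to smallest: 3639, 1280, 366 bp.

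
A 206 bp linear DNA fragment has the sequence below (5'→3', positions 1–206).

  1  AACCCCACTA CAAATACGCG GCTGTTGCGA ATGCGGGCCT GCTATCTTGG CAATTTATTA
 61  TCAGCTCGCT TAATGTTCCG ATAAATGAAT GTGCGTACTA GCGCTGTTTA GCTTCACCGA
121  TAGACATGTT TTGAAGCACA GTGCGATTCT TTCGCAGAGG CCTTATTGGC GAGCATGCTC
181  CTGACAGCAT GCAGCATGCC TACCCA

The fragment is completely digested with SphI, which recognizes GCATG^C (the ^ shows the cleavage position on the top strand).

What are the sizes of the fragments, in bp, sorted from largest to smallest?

SphI sites (GCATGC) start at positions 173, 187, 194.
SphI cuts after base 5 of each site (before the last base), so after positions 177, 191, 198.
Linear molecule, 3 cuts → 4 fragments:
  1–177 → 177 bp
  178–191 → 14 bp
  192–198 → 7 bp
  199–206 → 8 bp
Sorted largest to smallest: 177, 14, 8, 7 bp.

177, 14, 8, 7 bp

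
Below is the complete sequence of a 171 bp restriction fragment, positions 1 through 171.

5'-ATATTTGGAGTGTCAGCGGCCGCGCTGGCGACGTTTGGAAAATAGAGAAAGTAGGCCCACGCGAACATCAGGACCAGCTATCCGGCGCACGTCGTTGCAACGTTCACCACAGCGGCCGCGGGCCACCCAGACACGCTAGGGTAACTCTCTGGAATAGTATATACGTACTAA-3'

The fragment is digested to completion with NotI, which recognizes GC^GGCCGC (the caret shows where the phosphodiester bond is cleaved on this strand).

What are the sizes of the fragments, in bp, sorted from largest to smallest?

NotI sites (GCGGCCGC) start at positions 16, 112.
NotI cuts after base 2 of each site, so after positions 17, 113.
Linear molecule, 2 cuts → 3 fragments:
  1–17 → 17 bp
  18–113 → 96 bp
  114–171 → 58 bp
Sorted largest to smallest: 96, 58, 17 bp.

96, 58, 17 bp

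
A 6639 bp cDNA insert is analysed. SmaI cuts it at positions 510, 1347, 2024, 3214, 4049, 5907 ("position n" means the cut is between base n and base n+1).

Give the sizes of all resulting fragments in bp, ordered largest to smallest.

1858, 1190, 837, 835, 732, 677, 510 bp

Linear molecule, 6 cuts → 7 fragments:
  510 − 0 = 510 bp
  1347 − 510 = 837 bp
  2024 − 1347 = 677 bp
  3214 − 2024 = 1190 bp
  4049 − 3214 = 835 bp
  5907 − 4049 = 1858 bp
  6639 − 5907 = 732 bp
Sorted largest to smallest: 1858, 1190, 837, 835, 732, 677, 510 bp.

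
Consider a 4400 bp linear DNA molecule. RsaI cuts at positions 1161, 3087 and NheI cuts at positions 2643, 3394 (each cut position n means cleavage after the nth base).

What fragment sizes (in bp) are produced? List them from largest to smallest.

Combined cut positions (sorted): 1161, 2643, 3087, 3394.
Linear molecule, 4 cuts → 5 fragments:
  1161 − 0 = 1161 bp
  2643 − 1161 = 1482 bp
  3087 − 2643 = 444 bp
  3394 − 3087 = 307 bp
  4400 − 3394 = 1006 bp
Sorted largest to smallest: 1482, 1161, 1006, 444, 307 bp.

1482, 1161, 1006, 444, 307 bp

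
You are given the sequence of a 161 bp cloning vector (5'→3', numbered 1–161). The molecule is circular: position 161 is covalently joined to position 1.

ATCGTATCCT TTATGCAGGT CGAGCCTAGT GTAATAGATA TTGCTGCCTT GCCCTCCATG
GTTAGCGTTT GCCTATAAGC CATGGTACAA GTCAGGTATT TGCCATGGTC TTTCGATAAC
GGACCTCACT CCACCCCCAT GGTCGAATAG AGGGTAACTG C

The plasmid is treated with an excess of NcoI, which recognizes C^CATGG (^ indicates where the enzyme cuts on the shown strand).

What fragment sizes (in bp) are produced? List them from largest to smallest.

80, 34, 24, 23 bp

NcoI sites (CCATGG) start at positions 56, 80, 103, 137.
NcoI cuts after the first base of each site, so after positions 56, 80, 103, 137.
Circular molecule, 4 cuts → 4 fragments:
  57–80 → 24 bp
  81–103 → 23 bp
  104–137 → 34 bp
  138–161 then 1–56 → 24 + 56 = 80 bp
Sorted largest to smallest: 80, 34, 24, 23 bp.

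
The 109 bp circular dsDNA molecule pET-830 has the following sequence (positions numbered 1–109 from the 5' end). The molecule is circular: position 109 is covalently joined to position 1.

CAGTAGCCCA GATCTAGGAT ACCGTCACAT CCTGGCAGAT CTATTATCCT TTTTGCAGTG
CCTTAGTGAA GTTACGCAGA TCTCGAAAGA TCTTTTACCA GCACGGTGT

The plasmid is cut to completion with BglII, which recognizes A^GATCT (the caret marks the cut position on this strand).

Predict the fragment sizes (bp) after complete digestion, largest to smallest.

BglII sites (AGATCT) start at positions 10, 37, 78, 88.
BglII cuts after the first base of each site, so after positions 10, 37, 78, 88.
Circular molecule, 4 cuts → 4 fragments:
  11–37 → 27 bp
  38–78 → 41 bp
  79–88 → 10 bp
  89–109 then 1–10 → 21 + 10 = 31 bp
Sorted largest to smallest: 41, 31, 27, 10 bp.

41, 31, 27, 10 bp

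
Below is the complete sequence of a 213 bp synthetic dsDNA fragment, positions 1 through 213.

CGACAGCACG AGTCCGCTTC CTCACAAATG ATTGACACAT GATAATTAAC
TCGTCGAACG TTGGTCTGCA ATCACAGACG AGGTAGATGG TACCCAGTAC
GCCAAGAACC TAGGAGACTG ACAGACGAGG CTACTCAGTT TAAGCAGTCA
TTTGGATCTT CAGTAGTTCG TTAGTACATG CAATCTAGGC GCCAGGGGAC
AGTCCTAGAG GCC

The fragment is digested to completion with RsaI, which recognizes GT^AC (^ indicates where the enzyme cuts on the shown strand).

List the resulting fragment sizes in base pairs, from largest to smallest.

91, 77, 38, 7 bp

RsaI sites (GTAC) start at positions 90, 97, 174.
RsaI cuts after base 2 of each site, so after positions 91, 98, 175.
Linear molecule, 3 cuts → 4 fragments:
  1–91 → 91 bp
  92–98 → 7 bp
  99–175 → 77 bp
  176–213 → 38 bp
Sorted largest to smallest: 91, 77, 38, 7 bp.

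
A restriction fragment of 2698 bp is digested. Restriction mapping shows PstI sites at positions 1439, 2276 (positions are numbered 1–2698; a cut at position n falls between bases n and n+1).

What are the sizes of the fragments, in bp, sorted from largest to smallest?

1439, 837, 422 bp

Linear molecule, 2 cuts → 3 fragments:
  1439 − 0 = 1439 bp
  2276 − 1439 = 837 bp
  2698 − 2276 = 422 bp
Sorted largest to smallest: 1439, 837, 422 bp.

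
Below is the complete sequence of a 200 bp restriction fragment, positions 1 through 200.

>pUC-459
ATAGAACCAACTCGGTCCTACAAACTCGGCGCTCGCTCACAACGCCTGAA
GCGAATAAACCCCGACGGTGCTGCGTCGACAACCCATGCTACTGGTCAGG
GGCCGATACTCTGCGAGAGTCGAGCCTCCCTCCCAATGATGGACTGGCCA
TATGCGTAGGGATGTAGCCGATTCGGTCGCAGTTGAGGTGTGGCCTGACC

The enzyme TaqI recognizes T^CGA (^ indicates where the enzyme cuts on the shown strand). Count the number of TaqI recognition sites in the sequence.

2

TCGA occurs starting at positions 76, 120.
TaqI cuts at 2 sites.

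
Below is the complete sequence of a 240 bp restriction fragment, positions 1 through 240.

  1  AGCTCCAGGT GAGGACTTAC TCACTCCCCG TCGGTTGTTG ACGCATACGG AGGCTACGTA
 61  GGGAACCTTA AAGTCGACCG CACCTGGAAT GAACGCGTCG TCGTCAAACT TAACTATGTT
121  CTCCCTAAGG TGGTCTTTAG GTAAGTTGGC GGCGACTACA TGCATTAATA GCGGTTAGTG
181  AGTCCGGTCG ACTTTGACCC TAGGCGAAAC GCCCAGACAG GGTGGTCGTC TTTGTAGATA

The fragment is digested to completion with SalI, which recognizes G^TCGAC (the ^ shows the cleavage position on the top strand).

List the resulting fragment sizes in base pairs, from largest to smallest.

SalI sites (GTCGAC) start at positions 73, 187.
SalI cuts after the first base of each site, so after positions 73, 187.
Linear molecule, 2 cuts → 3 fragments:
  1–73 → 73 bp
  74–187 → 114 bp
  188–240 → 53 bp
Sorted largest to smallest: 114, 73, 53 bp.

114, 73, 53 bp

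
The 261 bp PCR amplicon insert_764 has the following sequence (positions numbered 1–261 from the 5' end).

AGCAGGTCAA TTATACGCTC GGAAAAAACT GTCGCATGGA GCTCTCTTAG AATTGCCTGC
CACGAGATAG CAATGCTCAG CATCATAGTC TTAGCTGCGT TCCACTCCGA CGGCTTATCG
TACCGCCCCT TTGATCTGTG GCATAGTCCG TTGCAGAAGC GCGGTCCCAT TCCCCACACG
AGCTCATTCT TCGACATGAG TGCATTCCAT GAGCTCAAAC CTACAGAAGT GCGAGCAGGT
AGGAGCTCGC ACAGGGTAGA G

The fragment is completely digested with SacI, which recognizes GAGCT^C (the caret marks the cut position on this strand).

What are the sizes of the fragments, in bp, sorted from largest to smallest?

141, 43, 32, 31, 14 bp

SacI sites (GAGCTC) start at positions 39, 180, 211, 243.
SacI cuts after base 5 of each site (before the last base), so after positions 43, 184, 215, 247.
Linear molecule, 4 cuts → 5 fragments:
  1–43 → 43 bp
  44–184 → 141 bp
  185–215 → 31 bp
  216–247 → 32 bp
  248–261 → 14 bp
Sorted largest to smallest: 141, 43, 32, 31, 14 bp.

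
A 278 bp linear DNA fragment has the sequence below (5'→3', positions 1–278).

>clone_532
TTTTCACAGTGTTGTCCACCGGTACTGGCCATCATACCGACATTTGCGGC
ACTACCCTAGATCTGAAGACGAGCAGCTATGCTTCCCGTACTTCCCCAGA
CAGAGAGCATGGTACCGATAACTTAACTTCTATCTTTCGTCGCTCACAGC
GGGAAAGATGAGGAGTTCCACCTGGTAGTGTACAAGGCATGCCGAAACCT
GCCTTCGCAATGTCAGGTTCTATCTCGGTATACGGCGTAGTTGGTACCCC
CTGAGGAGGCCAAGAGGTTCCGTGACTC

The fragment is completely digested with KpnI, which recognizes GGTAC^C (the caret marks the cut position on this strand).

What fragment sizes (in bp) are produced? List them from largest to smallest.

KpnI sites (GGTACC) start at positions 111, 243.
KpnI cuts after base 5 of each site (before the last base), so after positions 115, 247.
Linear molecule, 2 cuts → 3 fragments:
  1–115 → 115 bp
  116–247 → 132 bp
  248–278 → 31 bp
Sorted largest to smallest: 132, 115, 31 bp.

132, 115, 31 bp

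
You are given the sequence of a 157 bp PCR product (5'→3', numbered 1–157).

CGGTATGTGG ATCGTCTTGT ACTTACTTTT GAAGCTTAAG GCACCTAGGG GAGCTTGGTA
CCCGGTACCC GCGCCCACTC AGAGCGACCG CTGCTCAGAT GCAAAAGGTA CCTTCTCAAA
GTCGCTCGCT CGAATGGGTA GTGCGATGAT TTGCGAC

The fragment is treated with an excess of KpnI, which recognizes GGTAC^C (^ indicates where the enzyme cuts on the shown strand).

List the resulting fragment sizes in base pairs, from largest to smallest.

KpnI sites (GGTACC) start at positions 57, 64, 107.
KpnI cuts after base 5 of each site (before the last base), so after positions 61, 68, 111.
Linear molecule, 3 cuts → 4 fragments:
  1–61 → 61 bp
  62–68 → 7 bp
  69–111 → 43 bp
  112–157 → 46 bp
Sorted largest to smallest: 61, 46, 43, 7 bp.

61, 46, 43, 7 bp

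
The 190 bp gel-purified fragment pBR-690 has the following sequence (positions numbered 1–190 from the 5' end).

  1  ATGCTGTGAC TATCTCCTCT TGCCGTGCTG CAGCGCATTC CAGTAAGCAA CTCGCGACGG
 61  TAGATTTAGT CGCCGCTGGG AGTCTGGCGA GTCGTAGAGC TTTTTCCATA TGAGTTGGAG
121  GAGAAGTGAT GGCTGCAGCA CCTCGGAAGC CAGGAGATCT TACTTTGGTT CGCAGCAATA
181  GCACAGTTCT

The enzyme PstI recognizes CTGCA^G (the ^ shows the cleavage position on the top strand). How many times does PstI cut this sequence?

CTGCAG occurs starting at positions 28, 133.
PstI cuts at 2 sites.

2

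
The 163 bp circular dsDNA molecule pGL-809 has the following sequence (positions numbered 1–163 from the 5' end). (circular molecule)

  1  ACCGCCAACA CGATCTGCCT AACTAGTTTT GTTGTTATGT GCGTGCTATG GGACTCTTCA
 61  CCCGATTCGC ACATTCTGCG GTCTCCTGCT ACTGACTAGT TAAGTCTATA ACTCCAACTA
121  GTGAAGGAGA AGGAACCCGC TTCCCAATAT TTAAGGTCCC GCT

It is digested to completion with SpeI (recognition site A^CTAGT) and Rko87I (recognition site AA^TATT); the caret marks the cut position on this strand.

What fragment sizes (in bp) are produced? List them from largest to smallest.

SpeI sites (ACTAGT) start at positions 22, 95, 117.
SpeI cuts after the first base of each site, so after positions 22, 95, 117.
The Rko87I site (AATATT) starts at position 146.
Rko87I cuts after base 2 of each site, so after position 147.
Combined cut positions: 22, 95, 117, 147.
Circular molecule, 4 cuts → 4 fragments:
  23–95 → 73 bp
  96–117 → 22 bp
  118–147 → 30 bp
  148–163 then 1–22 → 16 + 22 = 38 bp
Sorted largest to smallest: 73, 38, 30, 22 bp.

73, 38, 30, 22 bp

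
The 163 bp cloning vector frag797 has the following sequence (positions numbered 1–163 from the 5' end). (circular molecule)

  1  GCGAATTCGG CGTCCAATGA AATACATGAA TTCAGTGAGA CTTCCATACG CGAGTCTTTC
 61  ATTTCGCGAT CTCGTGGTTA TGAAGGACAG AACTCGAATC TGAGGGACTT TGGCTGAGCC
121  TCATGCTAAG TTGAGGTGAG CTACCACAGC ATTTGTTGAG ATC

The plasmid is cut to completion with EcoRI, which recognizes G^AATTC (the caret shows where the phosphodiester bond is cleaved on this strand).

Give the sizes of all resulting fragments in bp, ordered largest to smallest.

138, 25 bp

EcoRI sites (GAATTC) start at positions 3, 28.
EcoRI cuts after the first base of each site, so after positions 3, 28.
Circular molecule, 2 cuts → 2 fragments:
  4–28 → 25 bp
  29–163 then 1–3 → 135 + 3 = 138 bp
Sorted largest to smallest: 138, 25 bp.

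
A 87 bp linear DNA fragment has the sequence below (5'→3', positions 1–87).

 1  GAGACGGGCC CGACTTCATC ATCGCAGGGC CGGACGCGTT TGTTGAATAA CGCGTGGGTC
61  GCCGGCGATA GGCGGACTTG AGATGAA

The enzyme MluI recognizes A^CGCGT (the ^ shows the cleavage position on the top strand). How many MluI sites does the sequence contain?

ACGCGT occurs starting at positions 34, 50.
MluI cuts at 2 sites.

2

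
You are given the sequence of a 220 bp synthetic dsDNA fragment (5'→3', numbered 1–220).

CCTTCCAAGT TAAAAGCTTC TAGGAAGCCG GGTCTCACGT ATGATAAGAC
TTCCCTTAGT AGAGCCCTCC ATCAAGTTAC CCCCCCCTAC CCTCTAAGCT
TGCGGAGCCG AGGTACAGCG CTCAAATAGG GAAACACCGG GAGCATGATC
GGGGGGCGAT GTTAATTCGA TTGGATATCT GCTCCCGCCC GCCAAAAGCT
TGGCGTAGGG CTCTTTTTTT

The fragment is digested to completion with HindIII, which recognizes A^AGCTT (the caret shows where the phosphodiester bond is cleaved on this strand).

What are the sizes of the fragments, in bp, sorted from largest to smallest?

100, 82, 24, 14 bp

HindIII sites (AAGCTT) start at positions 14, 96, 196.
HindIII cuts after the first base of each site, so after positions 14, 96, 196.
Linear molecule, 3 cuts → 4 fragments:
  1–14 → 14 bp
  15–96 → 82 bp
  97–196 → 100 bp
  197–220 → 24 bp
Sorted largest to smallest: 100, 82, 24, 14 bp.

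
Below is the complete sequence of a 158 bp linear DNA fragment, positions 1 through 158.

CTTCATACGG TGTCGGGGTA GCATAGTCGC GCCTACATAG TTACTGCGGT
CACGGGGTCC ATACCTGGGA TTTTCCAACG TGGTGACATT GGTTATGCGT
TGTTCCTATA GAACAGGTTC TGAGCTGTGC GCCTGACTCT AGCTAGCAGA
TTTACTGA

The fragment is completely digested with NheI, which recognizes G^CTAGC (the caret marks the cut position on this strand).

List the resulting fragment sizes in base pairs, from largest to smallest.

The NheI site (GCTAGC) starts at position 142.
NheI cuts after the first base of each site, so after position 142.
Linear molecule, 1 cut → 2 fragments:
  1–142 → 142 bp
  143–158 → 16 bp
Sorted largest to smallest: 142, 16 bp.

142, 16 bp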